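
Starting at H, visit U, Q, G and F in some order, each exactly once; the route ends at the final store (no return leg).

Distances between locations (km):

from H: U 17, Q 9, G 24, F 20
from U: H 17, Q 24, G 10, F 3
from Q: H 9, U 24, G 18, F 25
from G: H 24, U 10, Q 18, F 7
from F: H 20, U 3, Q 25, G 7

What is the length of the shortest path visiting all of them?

There are 4! = 24 possible orderings.
H - U - Q - G - F: 17+24+18+7 = 66
H - U - Q - F - G: 17+24+25+7 = 73
H - U - G - Q - F: 17+10+18+25 = 70
H - U - G - F - Q: 17+10+7+25 = 59
H - U - F - Q - G: 17+3+25+18 = 63
H - U - F - G - Q: 17+3+7+18 = 45
H - Q - U - G - F: 9+24+10+7 = 50
H - Q - U - F - G: 9+24+3+7 = 43
H - Q - G - U - F: 9+18+10+3 = 40
H - Q - G - F - U: 9+18+7+3 = 37
H - Q - F - U - G: 9+25+3+10 = 47
H - Q - F - G - U: 9+25+7+10 = 51
H - G - U - Q - F: 24+10+24+25 = 83
H - G - U - F - Q: 24+10+3+25 = 62
… (10 more)
The minimum is 37.
One shortest path: H → Q → G → F → U.

Shortest open route: 37 km.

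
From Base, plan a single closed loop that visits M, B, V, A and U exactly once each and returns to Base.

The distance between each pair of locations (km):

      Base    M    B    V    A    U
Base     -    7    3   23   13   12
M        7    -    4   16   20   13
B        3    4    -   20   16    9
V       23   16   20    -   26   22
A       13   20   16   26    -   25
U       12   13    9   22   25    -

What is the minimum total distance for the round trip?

80 km — the shortest possible round trip.

With 5 stops there are 5!/2 = 60 distinct round trips (a route and its reverse cost the same).
Base → M → B → V → A → U → Base: 7+4+20+26+25+12 = 94
Base → M → B → V → U → A → Base: 7+4+20+22+25+13 = 91
Base → M → B → A → V → U → Base: 7+4+16+26+22+12 = 87
Base → M → B → A → U → V → Base: 7+4+16+25+22+23 = 97
Base → M → B → U → V → A → Base: 7+4+9+22+26+13 = 81
Base → M → B → U → A → V → Base: 7+4+9+25+26+23 = 94
Base → M → V → B → A → U → Base: 7+16+20+16+25+12 = 96
Base → M → V → B → U → A → Base: 7+16+20+9+25+13 = 90
Base → M → V → A → B → U → Base: 7+16+26+16+9+12 = 86
Base → M → V → A → U → B → Base: 7+16+26+25+9+3 = 86
Base → M → V → U → B → A → Base: 7+16+22+9+16+13 = 83
Base → M → V → U → A → B → Base: 7+16+22+25+16+3 = 89
Base → M → A → B → V → U → Base: 7+20+16+20+22+12 = 97
Base → M → A → B → U → V → Base: 7+20+16+9+22+23 = 97
… (46 more)
Base → B → U → M → V → A → Base: 3+9+13+16+26+13 = 80  ← best
The minimum is 80.
One optimal route: Base → B → U → M → V → A → Base (or its reverse).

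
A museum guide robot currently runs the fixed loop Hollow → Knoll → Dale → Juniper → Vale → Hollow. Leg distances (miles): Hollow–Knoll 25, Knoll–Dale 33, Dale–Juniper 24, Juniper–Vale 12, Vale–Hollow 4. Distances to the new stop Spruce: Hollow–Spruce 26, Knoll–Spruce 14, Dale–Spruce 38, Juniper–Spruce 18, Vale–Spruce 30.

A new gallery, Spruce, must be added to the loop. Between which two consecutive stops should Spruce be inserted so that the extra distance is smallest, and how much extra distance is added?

Adding 15 miles by placing Spruce on the Hollow–Knoll leg.

Insertion cost between consecutive stops i–j is d(i,Spruce) + d(Spruce,j) − d(i,j):
  between Hollow and Knoll: 26 + 14 − 25 = 15
  between Knoll and Dale: 14 + 38 − 33 = 19
  between Dale and Juniper: 38 + 18 − 24 = 32
  between Juniper and Vale: 18 + 30 − 12 = 36
  between Vale and Hollow: 30 + 26 − 4 = 52
Cheapest insertion is between Hollow and Knoll, adding 15.
New total = 98 + 15 = 113.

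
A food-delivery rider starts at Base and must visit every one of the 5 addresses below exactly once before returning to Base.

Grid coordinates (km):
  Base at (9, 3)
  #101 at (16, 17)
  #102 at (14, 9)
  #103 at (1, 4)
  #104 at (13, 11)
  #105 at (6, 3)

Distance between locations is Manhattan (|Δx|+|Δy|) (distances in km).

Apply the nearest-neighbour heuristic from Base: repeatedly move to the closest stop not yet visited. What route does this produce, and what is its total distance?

Base → [#105:3 / #103:9 / #102:11 / #104:12 / #101:21] → #105 (3)
#105 → [#103:6 / #102:14 / #104:15 / #101:24] → #103 (6)
#103 → [#102:18 / #104:19 / #101:28] → #102 (18)
#102 → [#104:3 / #101:10] → #104 (3)
#104 → [#101:9] → #101 (9)
Return #101→Base: 21.
Total = 3 + 6 + 18 + 3 + 9 + 21 = 60.

Nearest-neighbour total = 60 km; route Base → #105 → #103 → #102 → #104 → #101 → Base.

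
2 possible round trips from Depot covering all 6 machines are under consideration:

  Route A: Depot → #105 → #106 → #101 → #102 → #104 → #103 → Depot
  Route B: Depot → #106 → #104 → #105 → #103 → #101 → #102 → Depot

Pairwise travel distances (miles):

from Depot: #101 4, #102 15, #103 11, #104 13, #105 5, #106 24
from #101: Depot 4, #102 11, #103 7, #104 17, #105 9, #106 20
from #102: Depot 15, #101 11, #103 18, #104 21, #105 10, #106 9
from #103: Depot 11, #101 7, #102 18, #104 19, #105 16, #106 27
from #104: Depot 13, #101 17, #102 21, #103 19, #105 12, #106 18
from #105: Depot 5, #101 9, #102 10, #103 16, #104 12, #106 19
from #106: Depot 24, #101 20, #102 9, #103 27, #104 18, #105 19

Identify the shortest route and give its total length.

Shortest is Route B, total 103 miles.

Route A: 5 + 19 + 20 + 11 + 21 + 19 + 11 = 106
Route B: 24 + 18 + 12 + 16 + 7 + 11 + 15 = 103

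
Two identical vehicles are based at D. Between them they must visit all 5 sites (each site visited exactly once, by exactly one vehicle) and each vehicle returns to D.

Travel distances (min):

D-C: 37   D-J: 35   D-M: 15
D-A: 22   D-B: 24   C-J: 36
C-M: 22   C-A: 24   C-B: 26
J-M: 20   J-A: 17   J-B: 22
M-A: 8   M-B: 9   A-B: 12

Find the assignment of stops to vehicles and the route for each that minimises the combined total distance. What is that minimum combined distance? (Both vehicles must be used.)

154 min — the smallest possible combined total.

Try each way of splitting the stops between the two vehicles (each non-empty) and, for each split, find the best tour for each vehicle:
  {C} + {J, M, A, B}: 74 + 85 = 159
  {J} + {C, M, A, B}: 70 + 96 = 166
  {C, J} + {M, A, B}: 108 + 58 = 166
  {M} + {C, J, A, B}: 30 + 124 = 154
  {C, M} + {J, A, B}: 74 + 85 = 159
  {J, M} + {C, A, B}: 70 + 96 = 166
  … (15 splits in total)
Best: vehicle 1 D → M → D = 30; vehicle 2 D → C → A → J → B → D = 124; combined 154.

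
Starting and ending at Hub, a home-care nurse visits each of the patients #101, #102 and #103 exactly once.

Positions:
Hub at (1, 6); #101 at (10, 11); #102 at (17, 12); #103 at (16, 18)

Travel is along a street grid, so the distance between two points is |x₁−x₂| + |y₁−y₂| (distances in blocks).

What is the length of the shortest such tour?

Minimum total distance: 56 blocks.

Hub → #101 → #102 → #103 → Hub: 14+8+7+27 = 56
Hub → #101 → #103 → #102 → Hub: 14+13+7+22 = 56
Hub → #102 → #101 → #103 → Hub: 22+8+13+27 = 70
The minimum is 56.
One optimal route: Hub → #101 → #102 → #103 → Hub (or its reverse).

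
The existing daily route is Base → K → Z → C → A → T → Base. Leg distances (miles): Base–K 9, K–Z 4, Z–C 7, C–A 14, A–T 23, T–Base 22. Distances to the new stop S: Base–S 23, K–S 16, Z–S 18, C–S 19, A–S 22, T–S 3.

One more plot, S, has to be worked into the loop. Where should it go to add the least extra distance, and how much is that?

Insertion cost between consecutive stops i–j is d(i,S) + d(S,j) − d(i,j):
  between Base and K: 23 + 16 − 9 = 30
  between K and Z: 16 + 18 − 4 = 30
  between Z and C: 18 + 19 − 7 = 30
  between C and A: 19 + 22 − 14 = 27
  between A and T: 22 + 3 − 23 = 2
  between T and Base: 3 + 23 − 22 = 4
Cheapest insertion is between A and T, adding 2.
New total = 79 + 2 = 81.

+2 miles — insert S between A and T.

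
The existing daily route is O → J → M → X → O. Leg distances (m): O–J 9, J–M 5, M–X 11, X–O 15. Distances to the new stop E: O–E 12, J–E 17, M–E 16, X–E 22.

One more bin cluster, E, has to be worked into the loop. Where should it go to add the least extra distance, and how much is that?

Adding 19 m by placing E on the X–O leg.

Insertion cost between consecutive stops i–j is d(i,E) + d(E,j) − d(i,j):
  between O and J: 12 + 17 − 9 = 20
  between J and M: 17 + 16 − 5 = 28
  between M and X: 16 + 22 − 11 = 27
  between X and O: 22 + 12 − 15 = 19
Cheapest insertion is between X and O, adding 19.
New total = 40 + 19 = 59.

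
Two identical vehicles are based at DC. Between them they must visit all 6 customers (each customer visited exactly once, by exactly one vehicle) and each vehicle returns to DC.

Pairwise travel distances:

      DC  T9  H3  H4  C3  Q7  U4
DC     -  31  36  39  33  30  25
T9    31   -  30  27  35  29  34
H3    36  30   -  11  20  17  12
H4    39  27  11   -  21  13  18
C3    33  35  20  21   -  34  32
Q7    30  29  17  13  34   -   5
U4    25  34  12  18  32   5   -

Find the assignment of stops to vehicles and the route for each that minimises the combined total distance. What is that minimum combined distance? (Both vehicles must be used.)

Minimum combined distance: 169.

There are 2^5 − 1 = 31 ways to divide the 6 stops into two non-empty groups. For each, the best each vehicle can do is its own shortest tour through its group:
  {T9} + {H3, H4, C3, Q7, U4}: 62 + 107 = 169
  {H3} + {T9, H4, C3, Q7, U4}: 72 + 130 = 202
  {T9, H3} + {H4, C3, Q7, U4}: 97 + 97 = 194
  {H4} + {T9, H3, C3, Q7, U4}: 78 + 130 = 208
  {T9, H4} + {H3, C3, Q7, U4}: 97 + 100 = 197
  {H3, H4} + {T9, C3, Q7, U4}: 86 + 127 = 213
  … (31 splits in total)
Best: vehicle 1 DC → T9 → DC = 62; vehicle 2 DC → C3 → H3 → H4 → Q7 → U4 → DC = 107; combined 169.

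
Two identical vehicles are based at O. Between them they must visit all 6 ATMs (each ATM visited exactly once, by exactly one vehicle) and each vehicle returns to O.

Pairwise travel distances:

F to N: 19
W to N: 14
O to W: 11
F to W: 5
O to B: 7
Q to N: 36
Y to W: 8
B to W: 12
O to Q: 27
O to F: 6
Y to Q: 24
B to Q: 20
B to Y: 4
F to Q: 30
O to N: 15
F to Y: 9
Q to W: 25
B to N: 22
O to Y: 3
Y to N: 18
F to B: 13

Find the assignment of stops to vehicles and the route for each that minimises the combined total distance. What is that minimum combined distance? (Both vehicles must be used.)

Minimum combined distance: 93.

There are 2^5 − 1 = 31 ways to divide the 6 stops into two non-empty groups. For each, the best each vehicle can do is its own shortest tour through its group:
  {F} + {B, Y, Q, W, N}: 12 + 81 = 93
  {B} + {F, Y, Q, W, N}: 14 + 88 = 102
  {F, B} + {Y, Q, W, N}: 26 + 81 = 107
  {Y} + {F, B, Q, W, N}: 6 + 88 = 94
  {F, Y} + {B, Q, W, N}: 18 + 81 = 99
  {B, Y} + {F, Q, W, N}: 14 + 87 = 101
  … (31 splits in total)
Best: vehicle 1 O → F → O = 12; vehicle 2 O → Y → B → Q → W → N → O = 81; combined 93.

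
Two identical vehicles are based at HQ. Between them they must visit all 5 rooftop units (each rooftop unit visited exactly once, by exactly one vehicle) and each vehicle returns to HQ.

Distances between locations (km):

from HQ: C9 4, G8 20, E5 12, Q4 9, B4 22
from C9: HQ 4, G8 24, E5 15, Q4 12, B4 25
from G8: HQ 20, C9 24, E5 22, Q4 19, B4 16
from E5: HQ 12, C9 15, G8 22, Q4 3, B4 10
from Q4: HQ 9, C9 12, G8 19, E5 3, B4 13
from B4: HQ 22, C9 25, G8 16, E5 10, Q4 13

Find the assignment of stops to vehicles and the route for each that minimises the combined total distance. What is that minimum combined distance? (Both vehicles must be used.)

Minimum combined distance: 66 km.

Try each way of splitting the stops between the two vehicles (each non-empty) and, for each split, find the best tour for each vehicle:
  {C9} + {G8, E5, Q4, B4}: 8 + 58 = 66
  {G8} + {C9, E5, Q4, B4}: 40 + 51 = 91
  {C9, G8} + {E5, Q4, B4}: 48 + 44 = 92
  {E5} + {C9, G8, Q4, B4}: 24 + 65 = 89
  {C9, E5} + {G8, Q4, B4}: 31 + 58 = 89
  {G8, E5} + {C9, Q4, B4}: 54 + 51 = 105
  … (15 splits in total)
Best: vehicle 1 HQ → C9 → HQ = 8; vehicle 2 HQ → G8 → B4 → E5 → Q4 → HQ = 58; combined 66.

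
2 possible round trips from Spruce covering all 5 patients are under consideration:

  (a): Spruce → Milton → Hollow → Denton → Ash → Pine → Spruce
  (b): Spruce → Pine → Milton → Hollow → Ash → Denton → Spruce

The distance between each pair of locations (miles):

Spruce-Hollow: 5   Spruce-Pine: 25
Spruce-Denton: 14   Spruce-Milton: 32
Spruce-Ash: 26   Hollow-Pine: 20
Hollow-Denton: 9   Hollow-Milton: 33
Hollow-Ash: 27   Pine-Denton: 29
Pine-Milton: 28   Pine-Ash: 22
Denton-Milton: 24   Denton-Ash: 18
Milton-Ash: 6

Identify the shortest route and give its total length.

(a): 32 + 33 + 9 + 18 + 22 + 25 = 139
(b): 25 + 28 + 33 + 27 + 18 + 14 = 145

Shortest is (a), total 139 miles.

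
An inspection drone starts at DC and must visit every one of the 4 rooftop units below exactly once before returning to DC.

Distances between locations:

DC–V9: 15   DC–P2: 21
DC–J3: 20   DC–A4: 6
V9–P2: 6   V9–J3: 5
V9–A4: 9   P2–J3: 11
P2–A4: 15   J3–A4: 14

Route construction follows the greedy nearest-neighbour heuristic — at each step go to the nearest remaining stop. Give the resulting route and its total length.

Nearest-neighbour total = 52; route DC → A4 → V9 → J3 → P2 → DC.

From DC: distances to unvisited — A4=6, V9=15, J3=20, P2=21. Nearest is A4 (6).
From A4: distances to unvisited — V9=9, J3=14, P2=15. Nearest is V9 (9).
From V9: distances to unvisited — J3=5, P2=6. Nearest is J3 (5).
From J3: distances to unvisited — P2=11. Nearest is P2 (11).
Return P2→DC: 21.
Total = 6 + 9 + 5 + 11 + 21 = 52.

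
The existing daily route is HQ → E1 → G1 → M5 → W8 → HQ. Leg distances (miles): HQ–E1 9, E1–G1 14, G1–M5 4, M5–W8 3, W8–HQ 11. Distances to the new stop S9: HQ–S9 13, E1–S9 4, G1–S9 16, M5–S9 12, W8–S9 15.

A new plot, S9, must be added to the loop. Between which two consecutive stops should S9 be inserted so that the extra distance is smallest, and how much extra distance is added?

+6 miles — insert S9 between E1 and G1.

Insertion cost between consecutive stops i–j is d(i,S9) + d(S9,j) − d(i,j):
  between HQ and E1: 13 + 4 − 9 = 8
  between E1 and G1: 4 + 16 − 14 = 6
  between G1 and M5: 16 + 12 − 4 = 24
  between M5 and W8: 12 + 15 − 3 = 24
  between W8 and HQ: 15 + 13 − 11 = 17
Cheapest insertion is between E1 and G1, adding 6.
New total = 41 + 6 = 47.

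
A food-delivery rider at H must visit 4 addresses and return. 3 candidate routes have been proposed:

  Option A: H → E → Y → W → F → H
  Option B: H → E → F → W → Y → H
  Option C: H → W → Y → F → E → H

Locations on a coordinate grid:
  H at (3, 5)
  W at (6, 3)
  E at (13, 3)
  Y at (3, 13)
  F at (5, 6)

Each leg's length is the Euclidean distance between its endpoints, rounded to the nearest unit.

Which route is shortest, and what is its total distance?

Option A: 10 + 14 + 10 + 3 + 2 = 39
Option B: 10 + 9 + 3 + 10 + 8 = 40
Option C: 4 + 10 + 7 + 9 + 10 = 40

39 — Option A is the shortest.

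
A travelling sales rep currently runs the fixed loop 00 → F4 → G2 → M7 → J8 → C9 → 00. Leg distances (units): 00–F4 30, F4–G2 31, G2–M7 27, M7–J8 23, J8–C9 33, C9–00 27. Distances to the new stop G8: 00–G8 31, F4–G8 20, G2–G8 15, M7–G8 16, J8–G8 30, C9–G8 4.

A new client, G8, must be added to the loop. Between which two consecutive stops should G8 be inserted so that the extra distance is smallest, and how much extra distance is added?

Minimum extra distance: 1, inserting G8 between J8 and C9.

Insertion cost between consecutive stops i–j is d(i,G8) + d(G8,j) − d(i,j):
  between 00 and F4: 31 + 20 − 30 = 21
  between F4 and G2: 20 + 15 − 31 = 4
  between G2 and M7: 15 + 16 − 27 = 4
  between M7 and J8: 16 + 30 − 23 = 23
  between J8 and C9: 30 + 4 − 33 = 1
  between C9 and 00: 4 + 31 − 27 = 8
Cheapest insertion is between J8 and C9, adding 1.
New total = 171 + 1 = 172.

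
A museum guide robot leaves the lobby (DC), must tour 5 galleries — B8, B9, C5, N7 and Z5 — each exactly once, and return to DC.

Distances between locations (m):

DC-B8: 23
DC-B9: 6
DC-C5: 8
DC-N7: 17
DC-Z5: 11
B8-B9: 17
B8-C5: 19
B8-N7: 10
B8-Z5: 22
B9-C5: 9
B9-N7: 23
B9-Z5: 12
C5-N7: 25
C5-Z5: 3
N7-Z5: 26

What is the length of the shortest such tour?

Minimum total distance: 67 m.

DC - B8 - B9 - C5 - N7 - Z5 - DC: 23+17+9+25+26+11 = 111
DC - B8 - B9 - C5 - Z5 - N7 - DC: 23+17+9+3+26+17 = 95
DC - B8 - B9 - N7 - C5 - Z5 - DC: 23+17+23+25+3+11 = 102
DC - B8 - B9 - N7 - Z5 - C5 - DC: 23+17+23+26+3+8 = 100
DC - B8 - B9 - Z5 - C5 - N7 - DC: 23+17+12+3+25+17 = 97
DC - B8 - B9 - Z5 - N7 - C5 - DC: 23+17+12+26+25+8 = 111
DC - B8 - C5 - B9 - N7 - Z5 - DC: 23+19+9+23+26+11 = 111
DC - B8 - C5 - B9 - Z5 - N7 - DC: 23+19+9+12+26+17 = 106
DC - B8 - C5 - N7 - B9 - Z5 - DC: 23+19+25+23+12+11 = 113
DC - B8 - C5 - N7 - Z5 - B9 - DC: 23+19+25+26+12+6 = 111
DC - B8 - C5 - Z5 - B9 - N7 - DC: 23+19+3+12+23+17 = 97
DC - B8 - C5 - Z5 - N7 - B9 - DC: 23+19+3+26+23+6 = 100
DC - B8 - N7 - B9 - C5 - Z5 - DC: 23+10+23+9+3+11 = 79
DC - B8 - N7 - B9 - Z5 - C5 - DC: 23+10+23+12+3+8 = 79
… (46 more)
DC - B9 - C5 - Z5 - B8 - N7 - DC: 6+9+3+22+10+17 = 67  ← best
The minimum is 67.
One optimal route: DC → B9 → C5 → Z5 → B8 → N7 → DC (or its reverse).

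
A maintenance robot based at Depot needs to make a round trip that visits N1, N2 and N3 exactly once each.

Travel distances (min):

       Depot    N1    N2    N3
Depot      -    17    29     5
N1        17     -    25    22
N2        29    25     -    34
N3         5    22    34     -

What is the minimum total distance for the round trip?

Shortest round trip = 81 min.

Depot → N1 → N2 → N3 → Depot: 17+25+34+5 = 81
Depot → N1 → N3 → N2 → Depot: 17+22+34+29 = 102
Depot → N2 → N1 → N3 → Depot: 29+25+22+5 = 81
The minimum is 81.
One optimal route: Depot → N1 → N2 → N3 → Depot (or its reverse).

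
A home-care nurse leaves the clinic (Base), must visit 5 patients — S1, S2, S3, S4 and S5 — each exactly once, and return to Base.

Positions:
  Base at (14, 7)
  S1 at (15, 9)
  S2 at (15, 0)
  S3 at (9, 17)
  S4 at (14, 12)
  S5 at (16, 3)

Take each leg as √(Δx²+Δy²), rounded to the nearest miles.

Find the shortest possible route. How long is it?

Base→S1→S2→S3→S4→S5→Base: 2+9+18+7+9+4 = 49
Base→S1→S2→S3→S5→S4→Base: 2+9+18+16+9+5 = 59
Base→S1→S2→S4→S3→S5→Base: 2+9+12+7+16+4 = 50
Base→S1→S2→S4→S5→S3→Base: 2+9+12+9+16+11 = 59
Base→S1→S2→S5→S3→S4→Base: 2+9+3+16+7+5 = 42
Base→S1→S2→S5→S4→S3→Base: 2+9+3+9+7+11 = 41
Base→S1→S3→S2→S4→S5→Base: 2+10+18+12+9+4 = 55
Base→S1→S3→S2→S5→S4→Base: 2+10+18+3+9+5 = 47
Base→S1→S3→S4→S2→S5→Base: 2+10+7+12+3+4 = 38
Base→S1→S3→S4→S5→S2→Base: 2+10+7+9+3+7 = 38
Base→S1→S3→S5→S2→S4→Base: 2+10+16+3+12+5 = 48
Base→S1→S3→S5→S4→S2→Base: 2+10+16+9+12+7 = 56
Base→S1→S4→S2→S3→S5→Base: 2+3+12+18+16+4 = 55
Base→S1→S4→S2→S5→S3→Base: 2+3+12+3+16+11 = 47
… (46 more)
Base→S1→S4→S3→S2→S5→Base: 2+3+7+18+3+4 = 37  ← best
The minimum is 37.
One optimal route: Base → S1 → S4 → S3 → S2 → S5 → Base (or its reverse).

Shortest round trip = 37 miles.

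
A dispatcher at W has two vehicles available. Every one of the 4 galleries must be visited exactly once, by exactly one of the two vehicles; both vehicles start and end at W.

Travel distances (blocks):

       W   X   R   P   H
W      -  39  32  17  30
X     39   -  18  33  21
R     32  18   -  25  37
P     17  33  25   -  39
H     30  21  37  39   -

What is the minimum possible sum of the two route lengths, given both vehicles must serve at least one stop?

There are 2^3 − 1 = 7 ways to divide the 4 stops into two non-empty groups. For each, the best each vehicle can do is its own shortest tour through its group:
  {X} + {R, P, H}: 78 + 109 = 187
  {R} + {X, P, H}: 64 + 101 = 165
  {X, R} + {P, H}: 89 + 86 = 175
  {P} + {X, R, H}: 34 + 101 = 135
  {X, P} + {R, H}: 89 + 99 = 188
  {R, P} + {X, H}: 74 + 90 = 164
  … (7 splits in total)
Best: vehicle 1 W → P → W = 34; vehicle 2 W → R → X → H → W = 101; combined 135.

135 blocks — the smallest possible combined total.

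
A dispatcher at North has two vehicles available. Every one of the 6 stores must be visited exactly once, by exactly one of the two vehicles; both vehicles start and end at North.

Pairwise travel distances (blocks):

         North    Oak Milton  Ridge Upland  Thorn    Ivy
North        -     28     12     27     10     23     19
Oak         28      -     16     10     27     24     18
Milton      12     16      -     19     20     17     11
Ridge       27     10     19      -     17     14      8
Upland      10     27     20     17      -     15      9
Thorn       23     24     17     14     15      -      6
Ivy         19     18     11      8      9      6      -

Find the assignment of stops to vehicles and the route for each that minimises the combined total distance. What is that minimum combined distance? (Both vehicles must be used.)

Try each way of splitting the stops between the two vehicles (each non-empty) and, for each split, find the best tour for each vehicle:
  {Oak} + {Milton, Ridge, Upland, Thorn, Ivy}: 56 + 70 = 126
  {Milton} + {Oak, Ridge, Upland, Thorn, Ivy}: 24 + 77 = 101
  {Oak, Milton} + {Ridge, Upland, Thorn, Ivy}: 56 + 64 = 120
  {Ridge} + {Oak, Milton, Upland, Thorn, Ivy}: 54 + 77 = 131
  {Oak, Ridge} + {Milton, Upland, Thorn, Ivy}: 65 + 54 = 119
  {Milton, Ridge} + {Oak, Upland, Thorn, Ivy}: 58 + 77 = 135
  … (31 splits in total)
  {Upland} + {Oak, Milton, Ridge, Thorn, Ivy}: 20 + 75 = 95  ← best
Best: vehicle 1 North → Upland → North = 20; vehicle 2 North → Milton → Oak → Ridge → Ivy → Thorn → North = 75; combined 95.

95 blocks — the smallest possible combined total.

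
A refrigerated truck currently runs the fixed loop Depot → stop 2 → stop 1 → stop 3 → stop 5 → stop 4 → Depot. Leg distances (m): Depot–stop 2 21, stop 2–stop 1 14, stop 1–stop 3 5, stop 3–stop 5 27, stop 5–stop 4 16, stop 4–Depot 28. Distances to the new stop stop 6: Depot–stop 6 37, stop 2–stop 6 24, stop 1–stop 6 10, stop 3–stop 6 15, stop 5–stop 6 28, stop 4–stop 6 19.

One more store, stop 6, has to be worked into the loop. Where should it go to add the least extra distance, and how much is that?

Insertion cost between consecutive stops i–j is d(i,stop 6) + d(stop 6,j) − d(i,j):
  between Depot and stop 2: 37 + 24 − 21 = 40
  between stop 2 and stop 1: 24 + 10 − 14 = 20
  between stop 1 and stop 3: 10 + 15 − 5 = 20
  between stop 3 and stop 5: 15 + 28 − 27 = 16
  between stop 5 and stop 4: 28 + 19 − 16 = 31
  between stop 4 and Depot: 19 + 37 − 28 = 28
Cheapest insertion is between stop 3 and stop 5, adding 16.
New total = 111 + 16 = 127.

Minimum extra distance: 16 m, inserting stop 6 between stop 3 and stop 5.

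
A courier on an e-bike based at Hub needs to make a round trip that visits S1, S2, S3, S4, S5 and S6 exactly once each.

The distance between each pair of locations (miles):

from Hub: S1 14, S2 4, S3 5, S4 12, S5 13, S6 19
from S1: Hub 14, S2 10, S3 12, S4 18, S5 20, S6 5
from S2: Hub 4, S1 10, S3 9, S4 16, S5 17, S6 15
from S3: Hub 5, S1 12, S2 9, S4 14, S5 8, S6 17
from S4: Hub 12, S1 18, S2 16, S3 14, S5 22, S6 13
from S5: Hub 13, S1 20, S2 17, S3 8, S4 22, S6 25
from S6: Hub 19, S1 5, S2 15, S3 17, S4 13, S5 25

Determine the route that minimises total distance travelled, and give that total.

Hub-S1-S2-S3-S4-S5-S6-Hub: 14+10+9+14+22+25+19 = 113
Hub-S1-S2-S3-S4-S6-S5-Hub: 14+10+9+14+13+25+13 = 98
Hub-S1-S2-S3-S5-S4-S6-Hub: 14+10+9+8+22+13+19 = 95
Hub-S1-S2-S3-S5-S6-S4-Hub: 14+10+9+8+25+13+12 = 91
Hub-S1-S2-S3-S6-S4-S5-Hub: 14+10+9+17+13+22+13 = 98
Hub-S1-S2-S3-S6-S5-S4-Hub: 14+10+9+17+25+22+12 = 109
Hub-S1-S2-S4-S3-S5-S6-Hub: 14+10+16+14+8+25+19 = 106
Hub-S1-S2-S4-S3-S6-S5-Hub: 14+10+16+14+17+25+13 = 109
… (352 more)
Hub-S2-S1-S6-S4-S3-S5-Hub: 4+10+5+13+14+8+13 = 67  ← best
The minimum is 67.
One optimal route: Hub → S2 → S1 → S6 → S4 → S3 → S5 → Hub (or its reverse).

Shortest round trip = 67 miles.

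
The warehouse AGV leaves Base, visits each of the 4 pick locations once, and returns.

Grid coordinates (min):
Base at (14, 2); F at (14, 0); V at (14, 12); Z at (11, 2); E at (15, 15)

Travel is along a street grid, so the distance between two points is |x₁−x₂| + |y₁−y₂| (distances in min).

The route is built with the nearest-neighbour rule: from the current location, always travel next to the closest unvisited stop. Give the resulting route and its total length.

From Base: distances to unvisited — F=2, Z=3, V=10, E=14. Nearest is F (2).
From F: distances to unvisited — Z=5, V=12, E=16. Nearest is Z (5).
From Z: distances to unvisited — V=13, E=17. Nearest is V (13).
From V: distances to unvisited — E=4. Nearest is E (4).
Return E→Base: 14.
Total = 2 + 5 + 13 + 4 + 14 = 38.

Nearest-neighbour total = 38 min; route Base → F → Z → V → E → Base.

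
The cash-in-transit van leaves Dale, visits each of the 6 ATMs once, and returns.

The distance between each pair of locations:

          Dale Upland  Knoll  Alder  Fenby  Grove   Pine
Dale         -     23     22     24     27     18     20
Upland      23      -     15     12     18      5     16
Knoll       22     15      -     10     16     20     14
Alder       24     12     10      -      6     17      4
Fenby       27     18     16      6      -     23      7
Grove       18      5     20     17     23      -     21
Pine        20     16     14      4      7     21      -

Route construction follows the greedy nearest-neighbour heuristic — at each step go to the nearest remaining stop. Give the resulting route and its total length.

84 along Dale → Grove → Upland → Alder → Pine → Fenby → Knoll → Dale.

At Dale the remaining stops are Grove 18, Pine 20, Knoll 22, Upland 23, Alder 24, Fenby 27; go to Grove.
At Grove the remaining stops are Upland 5, Alder 17, Knoll 20, Pine 21, Fenby 23; go to Upland.
At Upland the remaining stops are Alder 12, Knoll 15, Pine 16, Fenby 18; go to Alder.
At Alder the remaining stops are Pine 4, Fenby 6, Knoll 10; go to Pine.
At Pine the remaining stops are Fenby 7, Knoll 14; go to Fenby.
At Fenby the remaining stops are Knoll 16; go to Knoll.
Return Knoll→Dale: 22.
Total = 18 + 5 + 12 + 4 + 7 + 16 + 22 = 84.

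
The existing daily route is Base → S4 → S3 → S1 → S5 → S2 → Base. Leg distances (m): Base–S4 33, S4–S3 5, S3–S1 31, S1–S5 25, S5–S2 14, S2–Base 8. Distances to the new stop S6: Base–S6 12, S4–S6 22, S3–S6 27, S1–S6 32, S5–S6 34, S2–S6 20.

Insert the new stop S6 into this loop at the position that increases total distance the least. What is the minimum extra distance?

Insertion cost between consecutive stops i–j is d(i,S6) + d(S6,j) − d(i,j):
  between Base and S4: 12 + 22 − 33 = 1
  between S4 and S3: 22 + 27 − 5 = 44
  between S3 and S1: 27 + 32 − 31 = 28
  between S1 and S5: 32 + 34 − 25 = 41
  between S5 and S2: 34 + 20 − 14 = 40
  between S2 and Base: 20 + 12 − 8 = 24
Cheapest insertion is between Base and S4, adding 1.
New total = 116 + 1 = 117.

Adding 1 m by placing S6 on the Base–S4 leg.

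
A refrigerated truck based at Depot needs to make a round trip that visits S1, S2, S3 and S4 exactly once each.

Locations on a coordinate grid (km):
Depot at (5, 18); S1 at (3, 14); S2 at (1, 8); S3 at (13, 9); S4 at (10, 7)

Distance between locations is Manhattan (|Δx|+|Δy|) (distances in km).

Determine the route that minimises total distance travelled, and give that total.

46 km — the shortest possible round trip.

There are 12 distinct closed tours to check (reversals are equivalent).
Depot → S1 → S2 → S3 → S4 → Depot: 6+8+13+5+16 = 48
Depot → S1 → S2 → S4 → S3 → Depot: 6+8+10+5+17 = 46
Depot → S1 → S3 → S2 → S4 → Depot: 6+15+13+10+16 = 60
Depot → S1 → S3 → S4 → S2 → Depot: 6+15+5+10+14 = 50
Depot → S1 → S4 → S2 → S3 → Depot: 6+14+10+13+17 = 60
Depot → S1 → S4 → S3 → S2 → Depot: 6+14+5+13+14 = 52
Depot → S2 → S1 → S3 → S4 → Depot: 14+8+15+5+16 = 58
Depot → S2 → S1 → S4 → S3 → Depot: 14+8+14+5+17 = 58
Depot → S2 → S3 → S1 → S4 → Depot: 14+13+15+14+16 = 72
Depot → S2 → S4 → S1 → S3 → Depot: 14+10+14+15+17 = 70
Depot → S3 → S1 → S2 → S4 → Depot: 17+15+8+10+16 = 66
Depot → S3 → S2 → S1 → S4 → Depot: 17+13+8+14+16 = 68
The minimum is 46.
One optimal route: Depot → S1 → S2 → S4 → S3 → Depot (or its reverse).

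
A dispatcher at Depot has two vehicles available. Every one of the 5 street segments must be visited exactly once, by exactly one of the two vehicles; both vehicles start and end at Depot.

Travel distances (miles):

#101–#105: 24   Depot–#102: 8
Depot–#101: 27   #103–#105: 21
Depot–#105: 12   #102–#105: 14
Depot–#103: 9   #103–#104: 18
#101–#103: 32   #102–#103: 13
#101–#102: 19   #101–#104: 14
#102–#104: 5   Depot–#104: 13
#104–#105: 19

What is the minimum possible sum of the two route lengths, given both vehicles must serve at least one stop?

Minimum combined distance: 81 miles.

There are 2^4 − 1 = 15 ways to divide the 5 stops into two non-empty groups. For each, the best each vehicle can do is its own shortest tour through its group:
  {#101} + {#102, #103, #104, #105}: 54 + 58 = 112
  {#102} + {#101, #103, #104, #105}: 16 + 77 = 93
  {#101, #102} + {#103, #104, #105}: 54 + 58 = 112
  {#103} + {#101, #102, #104, #105}: 18 + 63 = 81
  {#101, #103} + {#102, #104, #105}: 68 + 44 = 112
  {#102, #103} + {#101, #104, #105}: 30 + 63 = 93
  … (15 splits in total)
Best: vehicle 1 Depot → #103 → Depot = 18; vehicle 2 Depot → #102 → #104 → #101 → #105 → Depot = 63; combined 81.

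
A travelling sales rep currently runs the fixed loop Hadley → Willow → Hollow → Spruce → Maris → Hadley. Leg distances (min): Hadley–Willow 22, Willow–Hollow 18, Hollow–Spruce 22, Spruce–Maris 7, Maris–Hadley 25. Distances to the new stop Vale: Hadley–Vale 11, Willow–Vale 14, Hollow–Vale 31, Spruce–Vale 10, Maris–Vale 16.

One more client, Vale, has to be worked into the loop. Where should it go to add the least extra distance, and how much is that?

Minimum extra distance: 2 min, inserting Vale between Maris and Hadley.

Insertion cost between consecutive stops i–j is d(i,Vale) + d(Vale,j) − d(i,j):
  between Hadley and Willow: 11 + 14 − 22 = 3
  between Willow and Hollow: 14 + 31 − 18 = 27
  between Hollow and Spruce: 31 + 10 − 22 = 19
  between Spruce and Maris: 10 + 16 − 7 = 19
  between Maris and Hadley: 16 + 11 − 25 = 2
Cheapest insertion is between Maris and Hadley, adding 2.
New total = 94 + 2 = 96.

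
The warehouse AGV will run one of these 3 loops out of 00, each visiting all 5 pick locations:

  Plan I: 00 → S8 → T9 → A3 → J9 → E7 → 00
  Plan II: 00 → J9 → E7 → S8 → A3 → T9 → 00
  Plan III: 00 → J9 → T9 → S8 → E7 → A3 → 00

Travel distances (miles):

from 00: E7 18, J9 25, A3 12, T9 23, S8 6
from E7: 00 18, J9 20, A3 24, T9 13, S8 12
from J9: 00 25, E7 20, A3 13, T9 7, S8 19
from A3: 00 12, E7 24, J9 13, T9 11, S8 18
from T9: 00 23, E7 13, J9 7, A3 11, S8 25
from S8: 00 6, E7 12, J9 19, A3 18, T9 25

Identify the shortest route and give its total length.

Plan I: 6 + 25 + 11 + 13 + 20 + 18 = 93
Plan II: 25 + 20 + 12 + 18 + 11 + 23 = 109
Plan III: 25 + 7 + 25 + 12 + 24 + 12 = 105

93 miles — Plan I is the shortest.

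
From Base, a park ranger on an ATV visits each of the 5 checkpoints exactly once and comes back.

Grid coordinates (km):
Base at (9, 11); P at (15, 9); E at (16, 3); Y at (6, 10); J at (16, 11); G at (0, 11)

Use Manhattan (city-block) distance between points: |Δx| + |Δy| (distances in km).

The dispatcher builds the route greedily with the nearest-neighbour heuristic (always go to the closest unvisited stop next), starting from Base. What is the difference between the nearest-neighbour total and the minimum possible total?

From Base: Y=4, J=7, P=8, G=9, E=15 → choose Y (4).
From Y: G=7, P=10, J=11, E=17 → choose G (7).
From G: J=16, P=17, E=24 → choose J (16).
From J: P=3, E=8 → choose P (3).
From P: E=7 → choose E (7).
NN route Base → Y → G → J → P → E → Base costs 52.
Optimal: Base → J → E → P → Y → G → Base costs 48 (by enumerating all 60 distinct tours).
Excess = 52 − 48 = 4.

Excess over optimum: 4 km.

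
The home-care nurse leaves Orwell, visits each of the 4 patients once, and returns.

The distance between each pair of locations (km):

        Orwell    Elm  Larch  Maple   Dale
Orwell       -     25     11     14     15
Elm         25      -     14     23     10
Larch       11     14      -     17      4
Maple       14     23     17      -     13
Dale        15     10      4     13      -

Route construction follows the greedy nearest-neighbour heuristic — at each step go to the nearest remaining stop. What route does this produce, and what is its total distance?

Nearest-neighbour total = 62 km; route Orwell → Larch → Dale → Elm → Maple → Orwell.

Orwell → [Larch:11 / Maple:14 / Dale:15 / Elm:25] → Larch (11)
Larch → [Dale:4 / Elm:14 / Maple:17] → Dale (4)
Dale → [Elm:10 / Maple:13] → Elm (10)
Elm → [Maple:23] → Maple (23)
Return Maple→Orwell: 14.
Total = 11 + 4 + 10 + 23 + 14 = 62.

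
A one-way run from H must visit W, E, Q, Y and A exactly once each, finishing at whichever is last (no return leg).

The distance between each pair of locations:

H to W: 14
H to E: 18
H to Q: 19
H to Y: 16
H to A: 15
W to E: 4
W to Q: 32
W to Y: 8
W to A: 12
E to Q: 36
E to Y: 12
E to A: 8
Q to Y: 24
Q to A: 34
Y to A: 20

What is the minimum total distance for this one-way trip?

Shortest open route: 59.

There are 5! = 120 possible orderings.
H → W → E → Q → Y → A: 14+4+36+24+20 = 98
H → W → E → Q → A → Y: 14+4+36+34+20 = 108
H → W → E → Y → Q → A: 14+4+12+24+34 = 88
H → W → E → Y → A → Q: 14+4+12+20+34 = 84
H → W → E → A → Q → Y: 14+4+8+34+24 = 84
H → W → E → A → Y → Q: 14+4+8+20+24 = 70
H → W → Q → E → Y → A: 14+32+36+12+20 = 114
H → W → Q → E → A → Y: 14+32+36+8+20 = 110
H → W → Q → Y → E → A: 14+32+24+12+8 = 90
H → W → Q → Y → A → E: 14+32+24+20+8 = 98
H → W → Q → A → E → Y: 14+32+34+8+12 = 100
H → W → Q → A → Y → E: 14+32+34+20+12 = 112
H → W → Y → E → Q → A: 14+8+12+36+34 = 104
H → W → Y → E → A → Q: 14+8+12+8+34 = 76
… (106 more)
H → A → E → W → Y → Q: 15+8+4+8+24 = 59  ← best
The minimum is 59.
One shortest path: H → A → E → W → Y → Q.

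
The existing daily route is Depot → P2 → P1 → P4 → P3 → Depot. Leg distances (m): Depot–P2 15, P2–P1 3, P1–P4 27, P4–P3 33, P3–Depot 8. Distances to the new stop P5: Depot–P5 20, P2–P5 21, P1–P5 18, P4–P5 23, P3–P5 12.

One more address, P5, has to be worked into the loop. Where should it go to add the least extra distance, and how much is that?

+2 m — insert P5 between P4 and P3.

Insertion cost between consecutive stops i–j is d(i,P5) + d(P5,j) − d(i,j):
  between Depot and P2: 20 + 21 − 15 = 26
  between P2 and P1: 21 + 18 − 3 = 36
  between P1 and P4: 18 + 23 − 27 = 14
  between P4 and P3: 23 + 12 − 33 = 2
  between P3 and Depot: 12 + 20 − 8 = 24
Cheapest insertion is between P4 and P3, adding 2.
New total = 86 + 2 = 88.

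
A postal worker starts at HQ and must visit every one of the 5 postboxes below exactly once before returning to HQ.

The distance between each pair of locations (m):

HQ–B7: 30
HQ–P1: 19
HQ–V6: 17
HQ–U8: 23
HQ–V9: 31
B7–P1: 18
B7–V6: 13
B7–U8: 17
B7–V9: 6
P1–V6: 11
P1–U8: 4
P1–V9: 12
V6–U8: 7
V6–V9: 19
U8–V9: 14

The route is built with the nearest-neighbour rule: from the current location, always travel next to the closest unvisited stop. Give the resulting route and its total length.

Total distance 76 m via the nearest-neighbour route HQ → V6 → U8 → P1 → V9 → B7 → HQ.

HQ → [V6:17 / P1:19 / U8:23 / B7:30 / V9:31] → V6 (17)
V6 → [U8:7 / P1:11 / B7:13 / V9:19] → U8 (7)
U8 → [P1:4 / V9:14 / B7:17] → P1 (4)
P1 → [V9:12 / B7:18] → V9 (12)
V9 → [B7:6] → B7 (6)
Return B7→HQ: 30.
Total = 17 + 7 + 4 + 12 + 6 + 30 = 76.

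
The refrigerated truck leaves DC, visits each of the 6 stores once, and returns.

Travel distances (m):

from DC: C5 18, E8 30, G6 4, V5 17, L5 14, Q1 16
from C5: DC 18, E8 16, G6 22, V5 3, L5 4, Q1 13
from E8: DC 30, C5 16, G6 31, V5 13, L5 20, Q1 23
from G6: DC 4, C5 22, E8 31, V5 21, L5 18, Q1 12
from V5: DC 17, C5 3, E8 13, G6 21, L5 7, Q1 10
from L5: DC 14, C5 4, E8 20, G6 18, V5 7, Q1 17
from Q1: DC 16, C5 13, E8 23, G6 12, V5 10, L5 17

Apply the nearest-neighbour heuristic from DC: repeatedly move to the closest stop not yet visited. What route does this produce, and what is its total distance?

Nearest-neighbour total = 83 m; route DC → G6 → Q1 → V5 → C5 → L5 → E8 → DC.

DC → [G6:4 / L5:14 / Q1:16 / V5:17 / C5:18 / E8:30] → G6 (4)
G6 → [Q1:12 / L5:18 / V5:21 / C5:22 / E8:31] → Q1 (12)
Q1 → [V5:10 / C5:13 / L5:17 / E8:23] → V5 (10)
V5 → [C5:3 / L5:7 / E8:13] → C5 (3)
C5 → [L5:4 / E8:16] → L5 (4)
L5 → [E8:20] → E8 (20)
Return E8→DC: 30.
Total = 4 + 12 + 10 + 3 + 4 + 20 + 30 = 83.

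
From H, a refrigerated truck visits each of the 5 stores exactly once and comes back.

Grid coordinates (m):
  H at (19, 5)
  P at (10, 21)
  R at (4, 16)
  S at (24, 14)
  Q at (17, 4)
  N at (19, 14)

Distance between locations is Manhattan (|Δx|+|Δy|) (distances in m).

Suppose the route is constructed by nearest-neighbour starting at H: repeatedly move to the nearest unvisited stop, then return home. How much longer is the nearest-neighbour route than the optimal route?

From H: Q=3, N=9, S=14, P=25, R=26 → choose Q (3).
From Q: N=12, S=17, P=24, R=25 → choose N (12).
From N: S=5, P=16, R=17 → choose S (5).
From S: P=21, R=22 → choose P (21).
From P: R=11 → choose R (11).
NN route H → Q → N → S → P → R → H costs 78.
Optimal: H → S → N → P → R → Q → H costs 74 (by enumerating all 60 distinct tours).
Excess = 78 − 74 = 4.

The nearest-neighbour route is 4 m longer than optimal.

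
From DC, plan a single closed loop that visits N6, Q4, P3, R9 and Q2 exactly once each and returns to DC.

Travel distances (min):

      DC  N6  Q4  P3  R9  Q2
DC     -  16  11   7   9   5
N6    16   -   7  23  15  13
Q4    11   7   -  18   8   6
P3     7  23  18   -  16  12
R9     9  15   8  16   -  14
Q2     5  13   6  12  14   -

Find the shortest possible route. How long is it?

DC → N6 → Q4 → P3 → R9 → Q2 → DC: 16+7+18+16+14+5 = 76
DC → N6 → Q4 → P3 → Q2 → R9 → DC: 16+7+18+12+14+9 = 76
DC → N6 → Q4 → R9 → P3 → Q2 → DC: 16+7+8+16+12+5 = 64
DC → N6 → Q4 → R9 → Q2 → P3 → DC: 16+7+8+14+12+7 = 64
DC → N6 → Q4 → Q2 → P3 → R9 → DC: 16+7+6+12+16+9 = 66
DC → N6 → Q4 → Q2 → R9 → P3 → DC: 16+7+6+14+16+7 = 66
DC → N6 → P3 → Q4 → R9 → Q2 → DC: 16+23+18+8+14+5 = 84
DC → N6 → P3 → Q4 → Q2 → R9 → DC: 16+23+18+6+14+9 = 86
DC → N6 → P3 → R9 → Q4 → Q2 → DC: 16+23+16+8+6+5 = 74
DC → N6 → P3 → R9 → Q2 → Q4 → DC: 16+23+16+14+6+11 = 86
DC → N6 → P3 → Q2 → Q4 → R9 → DC: 16+23+12+6+8+9 = 74
DC → N6 → P3 → Q2 → R9 → Q4 → DC: 16+23+12+14+8+11 = 84
DC → N6 → R9 → Q4 → P3 → Q2 → DC: 16+15+8+18+12+5 = 74
DC → N6 → R9 → Q4 → Q2 → P3 → DC: 16+15+8+6+12+7 = 64
… (46 more)
DC → P3 → R9 → N6 → Q4 → Q2 → DC: 7+16+15+7+6+5 = 56  ← best
The minimum is 56.
One optimal route: DC → P3 → R9 → N6 → Q4 → Q2 → DC (or its reverse).

56 min — the shortest possible round trip.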